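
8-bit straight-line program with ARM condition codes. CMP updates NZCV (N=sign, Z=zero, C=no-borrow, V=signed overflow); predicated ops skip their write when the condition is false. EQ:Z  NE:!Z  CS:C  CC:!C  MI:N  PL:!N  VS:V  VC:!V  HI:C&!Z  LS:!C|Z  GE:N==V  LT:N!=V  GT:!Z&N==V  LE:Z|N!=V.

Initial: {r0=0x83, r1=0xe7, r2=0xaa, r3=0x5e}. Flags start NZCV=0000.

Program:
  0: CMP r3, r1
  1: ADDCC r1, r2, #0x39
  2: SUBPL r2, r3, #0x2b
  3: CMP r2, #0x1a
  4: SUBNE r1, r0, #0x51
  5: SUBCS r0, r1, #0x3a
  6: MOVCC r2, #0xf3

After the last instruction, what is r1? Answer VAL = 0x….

[0] flags=0000 → (cmp)
[1] flags=0000 CC?T → r1=0xe3
[2] flags=0000 PL?T → r2=0x33
[3] flags=0010 → (cmp)
[4] flags=0010 NE?T → r1=0x32
[5] flags=0010 CS?T → r0=0xf8
[6] flags=0010 CC?F → skip

VAL = 0x32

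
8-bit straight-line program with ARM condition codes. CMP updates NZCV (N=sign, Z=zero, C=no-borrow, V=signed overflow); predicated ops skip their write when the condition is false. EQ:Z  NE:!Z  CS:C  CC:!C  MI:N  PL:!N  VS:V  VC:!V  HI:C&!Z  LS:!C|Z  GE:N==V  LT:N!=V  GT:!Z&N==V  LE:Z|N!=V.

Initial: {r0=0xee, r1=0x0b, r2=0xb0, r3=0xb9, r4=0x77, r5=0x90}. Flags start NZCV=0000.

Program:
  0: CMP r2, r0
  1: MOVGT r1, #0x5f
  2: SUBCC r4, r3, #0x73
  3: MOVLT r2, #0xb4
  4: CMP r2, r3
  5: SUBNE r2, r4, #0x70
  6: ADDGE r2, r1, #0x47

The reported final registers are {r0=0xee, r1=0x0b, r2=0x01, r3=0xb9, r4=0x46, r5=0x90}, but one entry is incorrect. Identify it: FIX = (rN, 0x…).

FIX = (r2, 0xd6)

0: ✓ CMP  NZCV=1000
1: · MOVGT
2: ✓ SUBCC  r4←0x46
3: ✓ MOVLT  r2←0xb4
4: ✓ CMP  NZCV=1000
5: ✓ SUBNE  r2←0xd6
6: · ADDGE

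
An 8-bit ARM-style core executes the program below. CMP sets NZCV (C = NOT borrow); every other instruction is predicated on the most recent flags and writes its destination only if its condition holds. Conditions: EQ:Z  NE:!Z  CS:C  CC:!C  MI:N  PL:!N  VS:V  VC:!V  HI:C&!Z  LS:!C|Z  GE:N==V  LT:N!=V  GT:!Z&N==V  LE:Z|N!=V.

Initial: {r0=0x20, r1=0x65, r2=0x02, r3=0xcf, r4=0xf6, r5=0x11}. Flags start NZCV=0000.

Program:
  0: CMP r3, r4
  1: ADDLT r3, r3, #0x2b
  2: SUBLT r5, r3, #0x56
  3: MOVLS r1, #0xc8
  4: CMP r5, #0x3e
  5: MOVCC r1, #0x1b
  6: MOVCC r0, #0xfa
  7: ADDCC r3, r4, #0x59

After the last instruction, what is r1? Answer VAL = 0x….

VAL = 0xc8

[0] flags=1000 → (cmp)
[1] flags=1000 LT?T → r3=0xfa
[2] flags=1000 LT?T → r5=0xa4
[3] flags=1000 LS?T → r1=0xc8
[4] flags=0011 → (cmp)
[5] flags=0011 CC?F → skip
[6] flags=0011 CC?F → skip
[7] flags=0011 CC?F → skip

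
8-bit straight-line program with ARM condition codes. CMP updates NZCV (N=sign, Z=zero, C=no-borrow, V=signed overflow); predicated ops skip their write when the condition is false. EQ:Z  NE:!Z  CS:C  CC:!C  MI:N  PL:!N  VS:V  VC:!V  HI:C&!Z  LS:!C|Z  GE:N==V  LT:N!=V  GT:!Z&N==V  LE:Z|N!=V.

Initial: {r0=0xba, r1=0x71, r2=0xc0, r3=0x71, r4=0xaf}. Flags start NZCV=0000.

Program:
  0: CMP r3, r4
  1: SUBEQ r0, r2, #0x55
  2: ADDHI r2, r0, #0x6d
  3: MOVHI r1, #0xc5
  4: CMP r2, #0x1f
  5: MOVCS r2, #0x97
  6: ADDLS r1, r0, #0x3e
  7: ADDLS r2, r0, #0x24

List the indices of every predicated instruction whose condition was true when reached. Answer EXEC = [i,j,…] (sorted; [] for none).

EXEC = [5]

[0] flags=1001 → (cmp)
[1] flags=1001 EQ?F → skip
[2] flags=1001 HI?F → skip
[3] flags=1001 HI?F → skip
[4] flags=1010 → (cmp)
[5] flags=1010 CS?T → r2=0x97
[6] flags=1010 LS?F → skip
[7] flags=1010 LS?F → skip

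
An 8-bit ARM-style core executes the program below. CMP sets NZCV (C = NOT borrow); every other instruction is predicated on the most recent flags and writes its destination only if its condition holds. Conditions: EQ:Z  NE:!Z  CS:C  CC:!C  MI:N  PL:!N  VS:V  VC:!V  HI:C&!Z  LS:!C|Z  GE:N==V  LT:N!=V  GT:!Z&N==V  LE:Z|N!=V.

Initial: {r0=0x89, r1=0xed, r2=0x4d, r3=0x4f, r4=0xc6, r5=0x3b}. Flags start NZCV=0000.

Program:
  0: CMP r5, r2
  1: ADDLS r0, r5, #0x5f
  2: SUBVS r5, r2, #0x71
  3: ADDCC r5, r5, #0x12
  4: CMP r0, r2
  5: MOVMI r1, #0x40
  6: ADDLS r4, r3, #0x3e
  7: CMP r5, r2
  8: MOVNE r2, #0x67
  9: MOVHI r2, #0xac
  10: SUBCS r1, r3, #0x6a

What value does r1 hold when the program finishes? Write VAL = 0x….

0: ✓ CMP  NZCV=1000
1: ✓ ADDLS  r0←0x9a
2: · SUBVS
3: ✓ ADDCC  r5←0x4d
4: ✓ CMP  NZCV=0011
5: · MOVMI
6: · ADDLS
7: ✓ CMP  NZCV=0110
8: · MOVNE
9: · MOVHI
10: ✓ SUBCS  r1←0xe5

VAL = 0xe5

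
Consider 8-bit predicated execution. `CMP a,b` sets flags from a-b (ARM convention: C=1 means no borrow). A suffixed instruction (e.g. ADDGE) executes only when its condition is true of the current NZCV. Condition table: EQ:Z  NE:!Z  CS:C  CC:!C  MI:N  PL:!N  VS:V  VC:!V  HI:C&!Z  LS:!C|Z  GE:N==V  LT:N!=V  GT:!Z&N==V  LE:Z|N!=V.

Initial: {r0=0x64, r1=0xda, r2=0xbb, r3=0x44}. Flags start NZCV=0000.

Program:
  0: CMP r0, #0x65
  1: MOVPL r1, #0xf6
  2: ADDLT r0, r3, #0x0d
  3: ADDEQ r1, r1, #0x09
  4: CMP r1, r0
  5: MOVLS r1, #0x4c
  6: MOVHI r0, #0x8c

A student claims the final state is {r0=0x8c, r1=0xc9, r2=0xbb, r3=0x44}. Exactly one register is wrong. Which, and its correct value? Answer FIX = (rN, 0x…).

0: ✓ CMP  NZCV=1000
1: · MOVPL
2: ✓ ADDLT  r0←0x51
3: · ADDEQ
4: ✓ CMP  NZCV=1010
5: · MOVLS
6: ✓ MOVHI  r0←0x8c

FIX = (r1, 0xda)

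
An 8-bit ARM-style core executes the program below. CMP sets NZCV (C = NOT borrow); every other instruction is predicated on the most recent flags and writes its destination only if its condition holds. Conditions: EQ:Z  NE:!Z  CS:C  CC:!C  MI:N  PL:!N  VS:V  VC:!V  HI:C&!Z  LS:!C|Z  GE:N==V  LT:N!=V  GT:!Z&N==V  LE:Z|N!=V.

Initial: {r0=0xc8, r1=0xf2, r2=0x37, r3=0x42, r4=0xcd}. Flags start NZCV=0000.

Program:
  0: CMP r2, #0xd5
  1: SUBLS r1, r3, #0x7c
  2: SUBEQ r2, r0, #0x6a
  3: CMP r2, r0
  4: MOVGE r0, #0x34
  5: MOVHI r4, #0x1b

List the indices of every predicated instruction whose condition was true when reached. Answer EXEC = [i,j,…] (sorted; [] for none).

[0] flags=0000 → (cmp)
[1] flags=0000 LS?T → r1=0xc6
[2] flags=0000 EQ?F → skip
[3] flags=0000 → (cmp)
[4] flags=0000 GE?T → r0=0x34
[5] flags=0000 HI?F → skip

EXEC = [1,4]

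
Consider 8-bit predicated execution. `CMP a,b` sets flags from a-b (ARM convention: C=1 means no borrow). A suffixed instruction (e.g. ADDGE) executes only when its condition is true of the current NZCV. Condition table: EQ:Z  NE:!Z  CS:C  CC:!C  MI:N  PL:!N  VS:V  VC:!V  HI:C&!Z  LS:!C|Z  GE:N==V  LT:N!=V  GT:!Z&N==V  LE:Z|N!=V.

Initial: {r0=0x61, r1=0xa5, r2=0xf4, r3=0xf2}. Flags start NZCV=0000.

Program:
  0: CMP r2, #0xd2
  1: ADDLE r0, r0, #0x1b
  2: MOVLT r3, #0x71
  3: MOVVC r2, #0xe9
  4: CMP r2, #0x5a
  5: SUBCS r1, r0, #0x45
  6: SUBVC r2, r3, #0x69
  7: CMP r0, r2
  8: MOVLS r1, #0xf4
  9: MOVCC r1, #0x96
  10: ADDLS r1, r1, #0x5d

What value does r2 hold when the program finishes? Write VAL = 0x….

0: ✓ CMP  NZCV=0010
1: · ADDLE
2: · MOVLT
3: ✓ MOVVC  r2←0xe9
4: ✓ CMP  NZCV=1010
5: ✓ SUBCS  r1←0x1c
6: ✓ SUBVC  r2←0x89
7: ✓ CMP  NZCV=1001
8: ✓ MOVLS  r1←0xf4
9: ✓ MOVCC  r1←0x96
10: ✓ ADDLS  r1←0xf3

VAL = 0x89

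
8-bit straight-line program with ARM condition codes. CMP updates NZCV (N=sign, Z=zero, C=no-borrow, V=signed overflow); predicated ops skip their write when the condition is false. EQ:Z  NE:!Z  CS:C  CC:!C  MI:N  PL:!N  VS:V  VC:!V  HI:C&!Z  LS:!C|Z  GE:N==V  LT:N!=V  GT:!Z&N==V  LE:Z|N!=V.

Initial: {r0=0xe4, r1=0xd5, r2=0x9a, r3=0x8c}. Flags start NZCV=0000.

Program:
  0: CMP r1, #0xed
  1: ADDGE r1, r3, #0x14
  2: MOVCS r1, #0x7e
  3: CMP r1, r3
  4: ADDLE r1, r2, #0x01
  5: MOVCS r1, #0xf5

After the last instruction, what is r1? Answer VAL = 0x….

VAL = 0xf5

[0] flags=1000 → (cmp)
[1] flags=1000 GE?F → skip
[2] flags=1000 CS?F → skip
[3] flags=0010 → (cmp)
[4] flags=0010 LE?F → skip
[5] flags=0010 CS?T → r1=0xf5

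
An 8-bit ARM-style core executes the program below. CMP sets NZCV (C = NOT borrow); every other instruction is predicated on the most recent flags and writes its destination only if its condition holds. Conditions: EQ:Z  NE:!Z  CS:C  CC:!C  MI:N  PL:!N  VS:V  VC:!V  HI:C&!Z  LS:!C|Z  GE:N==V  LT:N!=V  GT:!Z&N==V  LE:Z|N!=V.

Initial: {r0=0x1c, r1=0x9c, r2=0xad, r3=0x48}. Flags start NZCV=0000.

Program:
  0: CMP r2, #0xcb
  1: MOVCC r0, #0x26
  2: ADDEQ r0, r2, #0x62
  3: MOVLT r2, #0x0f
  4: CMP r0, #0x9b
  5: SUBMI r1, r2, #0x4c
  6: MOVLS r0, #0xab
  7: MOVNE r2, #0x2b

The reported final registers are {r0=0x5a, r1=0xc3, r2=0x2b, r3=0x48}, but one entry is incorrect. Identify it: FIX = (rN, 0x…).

[0] flags=1000 → (cmp)
[1] flags=1000 CC?T → r0=0x26
[2] flags=1000 EQ?F → skip
[3] flags=1000 LT?T → r2=0x0f
[4] flags=1001 → (cmp)
[5] flags=1001 MI?T → r1=0xc3
[6] flags=1001 LS?T → r0=0xab
[7] flags=1001 NE?T → r2=0x2b

FIX = (r0, 0xab)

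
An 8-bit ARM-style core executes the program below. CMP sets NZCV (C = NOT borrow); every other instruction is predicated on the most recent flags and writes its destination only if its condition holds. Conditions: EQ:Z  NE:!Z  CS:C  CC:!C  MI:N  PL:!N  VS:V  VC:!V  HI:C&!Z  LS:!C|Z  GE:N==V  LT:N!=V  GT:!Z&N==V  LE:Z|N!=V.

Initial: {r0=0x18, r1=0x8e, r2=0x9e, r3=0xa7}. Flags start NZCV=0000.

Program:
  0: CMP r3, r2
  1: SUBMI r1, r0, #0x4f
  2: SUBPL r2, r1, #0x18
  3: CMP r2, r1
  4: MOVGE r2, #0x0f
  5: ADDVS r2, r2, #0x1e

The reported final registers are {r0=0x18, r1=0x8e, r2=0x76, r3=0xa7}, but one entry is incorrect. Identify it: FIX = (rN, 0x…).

[0] flags=0010 → (cmp)
[1] flags=0010 MI?F → skip
[2] flags=0010 PL?T → r2=0x76
[3] flags=1001 → (cmp)
[4] flags=1001 GE?T → r2=0x0f
[5] flags=1001 VS?T → r2=0x2d

FIX = (r2, 0x2d)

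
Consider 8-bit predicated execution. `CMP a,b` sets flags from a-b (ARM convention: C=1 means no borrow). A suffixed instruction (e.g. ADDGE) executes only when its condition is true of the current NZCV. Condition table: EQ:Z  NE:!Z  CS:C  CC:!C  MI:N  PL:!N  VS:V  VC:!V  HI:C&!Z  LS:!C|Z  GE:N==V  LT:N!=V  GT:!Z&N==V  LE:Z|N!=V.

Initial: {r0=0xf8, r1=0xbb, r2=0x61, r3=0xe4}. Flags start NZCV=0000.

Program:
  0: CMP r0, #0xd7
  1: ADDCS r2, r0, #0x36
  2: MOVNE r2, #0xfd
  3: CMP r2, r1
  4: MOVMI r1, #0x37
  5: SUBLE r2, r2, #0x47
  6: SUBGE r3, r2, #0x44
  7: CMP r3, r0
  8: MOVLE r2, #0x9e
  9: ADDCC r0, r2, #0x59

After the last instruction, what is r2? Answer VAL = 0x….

0: ✓ CMP  NZCV=0010
1: ✓ ADDCS  r2←0x2e
2: ✓ MOVNE  r2←0xfd
3: ✓ CMP  NZCV=0010
4: · MOVMI
5: · SUBLE
6: ✓ SUBGE  r3←0xb9
7: ✓ CMP  NZCV=1000
8: ✓ MOVLE  r2←0x9e
9: ✓ ADDCC  r0←0xf7

VAL = 0x9e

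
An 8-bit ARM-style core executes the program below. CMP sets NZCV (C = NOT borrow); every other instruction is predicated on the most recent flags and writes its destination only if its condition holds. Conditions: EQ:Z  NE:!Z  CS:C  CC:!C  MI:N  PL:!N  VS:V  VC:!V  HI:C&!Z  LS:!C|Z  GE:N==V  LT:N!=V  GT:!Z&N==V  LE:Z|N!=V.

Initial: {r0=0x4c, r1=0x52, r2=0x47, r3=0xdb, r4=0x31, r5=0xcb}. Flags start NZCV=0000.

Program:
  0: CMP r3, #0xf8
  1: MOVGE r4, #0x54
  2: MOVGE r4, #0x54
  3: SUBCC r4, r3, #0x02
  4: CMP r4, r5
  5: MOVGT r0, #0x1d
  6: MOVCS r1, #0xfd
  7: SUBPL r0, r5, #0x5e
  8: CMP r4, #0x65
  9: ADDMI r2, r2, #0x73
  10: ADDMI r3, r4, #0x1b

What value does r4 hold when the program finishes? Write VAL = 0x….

[0] flags=1000 → (cmp)
[1] flags=1000 GE?F → skip
[2] flags=1000 GE?F → skip
[3] flags=1000 CC?T → r4=0xd9
[4] flags=0010 → (cmp)
[5] flags=0010 GT?T → r0=0x1d
[6] flags=0010 CS?T → r1=0xfd
[7] flags=0010 PL?T → r0=0x6d
[8] flags=0011 → (cmp)
[9] flags=0011 MI?F → skip
[10] flags=0011 MI?F → skip

VAL = 0xd9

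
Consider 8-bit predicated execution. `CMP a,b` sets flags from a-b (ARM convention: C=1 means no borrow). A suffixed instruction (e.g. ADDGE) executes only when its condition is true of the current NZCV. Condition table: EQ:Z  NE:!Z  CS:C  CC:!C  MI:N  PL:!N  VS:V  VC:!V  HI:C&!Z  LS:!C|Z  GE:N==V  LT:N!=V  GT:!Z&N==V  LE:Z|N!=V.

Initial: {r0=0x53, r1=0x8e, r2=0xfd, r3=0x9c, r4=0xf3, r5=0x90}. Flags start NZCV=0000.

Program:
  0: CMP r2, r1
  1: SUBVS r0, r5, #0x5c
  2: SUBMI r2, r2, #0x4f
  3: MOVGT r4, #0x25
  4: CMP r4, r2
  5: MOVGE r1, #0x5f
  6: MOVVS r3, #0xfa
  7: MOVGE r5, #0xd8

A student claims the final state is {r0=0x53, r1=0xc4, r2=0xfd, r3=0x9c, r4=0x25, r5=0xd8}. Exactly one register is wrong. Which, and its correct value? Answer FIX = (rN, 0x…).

FIX = (r1, 0x5f)

[0] flags=0010 → (cmp)
[1] flags=0010 VS?F → skip
[2] flags=0010 MI?F → skip
[3] flags=0010 GT?T → r4=0x25
[4] flags=0000 → (cmp)
[5] flags=0000 GE?T → r1=0x5f
[6] flags=0000 VS?F → skip
[7] flags=0000 GE?T → r5=0xd8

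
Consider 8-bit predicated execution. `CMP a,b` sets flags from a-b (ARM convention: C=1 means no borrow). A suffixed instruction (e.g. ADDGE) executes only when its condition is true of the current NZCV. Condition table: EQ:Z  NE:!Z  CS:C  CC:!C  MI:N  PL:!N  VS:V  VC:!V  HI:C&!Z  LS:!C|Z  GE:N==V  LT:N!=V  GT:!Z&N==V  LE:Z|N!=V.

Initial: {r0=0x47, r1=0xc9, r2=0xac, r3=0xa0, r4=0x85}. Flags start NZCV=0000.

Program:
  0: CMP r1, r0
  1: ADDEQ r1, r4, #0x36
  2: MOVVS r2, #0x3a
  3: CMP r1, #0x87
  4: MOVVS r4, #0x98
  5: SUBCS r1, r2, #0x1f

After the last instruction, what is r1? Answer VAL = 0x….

[0] flags=1010 → (cmp)
[1] flags=1010 EQ?F → skip
[2] flags=1010 VS?F → skip
[3] flags=0010 → (cmp)
[4] flags=0010 VS?F → skip
[5] flags=0010 CS?T → r1=0x8d

VAL = 0x8d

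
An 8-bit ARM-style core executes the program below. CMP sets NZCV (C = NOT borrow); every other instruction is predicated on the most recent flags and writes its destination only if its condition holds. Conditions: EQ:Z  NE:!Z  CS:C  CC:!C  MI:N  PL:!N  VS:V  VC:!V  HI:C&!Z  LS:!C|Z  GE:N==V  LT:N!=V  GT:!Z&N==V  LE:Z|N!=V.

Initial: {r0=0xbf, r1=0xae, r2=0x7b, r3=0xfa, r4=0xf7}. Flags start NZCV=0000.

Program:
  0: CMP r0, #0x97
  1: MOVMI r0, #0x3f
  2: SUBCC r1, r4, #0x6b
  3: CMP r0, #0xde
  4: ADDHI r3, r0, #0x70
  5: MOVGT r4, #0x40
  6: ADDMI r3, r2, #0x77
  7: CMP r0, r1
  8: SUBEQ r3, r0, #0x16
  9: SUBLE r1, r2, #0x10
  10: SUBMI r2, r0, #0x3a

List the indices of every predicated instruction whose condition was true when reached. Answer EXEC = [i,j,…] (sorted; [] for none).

0: ✓ CMP  NZCV=0010
1: · MOVMI
2: · SUBCC
3: ✓ CMP  NZCV=1000
4: · ADDHI
5: · MOVGT
6: ✓ ADDMI  r3←0xf2
7: ✓ CMP  NZCV=0010
8: · SUBEQ
9: · SUBLE
10: · SUBMI

EXEC = [6]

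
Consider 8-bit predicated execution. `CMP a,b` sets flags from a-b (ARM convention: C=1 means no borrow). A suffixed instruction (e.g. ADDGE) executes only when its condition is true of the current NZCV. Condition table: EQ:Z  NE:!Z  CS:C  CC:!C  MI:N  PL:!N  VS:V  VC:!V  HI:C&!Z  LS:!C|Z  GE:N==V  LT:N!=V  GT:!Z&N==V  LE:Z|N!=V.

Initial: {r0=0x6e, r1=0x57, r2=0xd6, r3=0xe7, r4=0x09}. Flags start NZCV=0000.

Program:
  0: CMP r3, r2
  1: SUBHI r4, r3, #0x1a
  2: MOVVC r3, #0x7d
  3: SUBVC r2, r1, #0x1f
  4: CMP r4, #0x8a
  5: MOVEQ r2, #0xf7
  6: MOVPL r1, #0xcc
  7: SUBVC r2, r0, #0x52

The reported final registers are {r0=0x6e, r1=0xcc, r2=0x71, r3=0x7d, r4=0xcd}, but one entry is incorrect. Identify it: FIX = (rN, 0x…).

FIX = (r2, 0x1c)

0: ✓ CMP  NZCV=0010
1: ✓ SUBHI  r4←0xcd
2: ✓ MOVVC  r3←0x7d
3: ✓ SUBVC  r2←0x38
4: ✓ CMP  NZCV=0010
5: · MOVEQ
6: ✓ MOVPL  r1←0xcc
7: ✓ SUBVC  r2←0x1c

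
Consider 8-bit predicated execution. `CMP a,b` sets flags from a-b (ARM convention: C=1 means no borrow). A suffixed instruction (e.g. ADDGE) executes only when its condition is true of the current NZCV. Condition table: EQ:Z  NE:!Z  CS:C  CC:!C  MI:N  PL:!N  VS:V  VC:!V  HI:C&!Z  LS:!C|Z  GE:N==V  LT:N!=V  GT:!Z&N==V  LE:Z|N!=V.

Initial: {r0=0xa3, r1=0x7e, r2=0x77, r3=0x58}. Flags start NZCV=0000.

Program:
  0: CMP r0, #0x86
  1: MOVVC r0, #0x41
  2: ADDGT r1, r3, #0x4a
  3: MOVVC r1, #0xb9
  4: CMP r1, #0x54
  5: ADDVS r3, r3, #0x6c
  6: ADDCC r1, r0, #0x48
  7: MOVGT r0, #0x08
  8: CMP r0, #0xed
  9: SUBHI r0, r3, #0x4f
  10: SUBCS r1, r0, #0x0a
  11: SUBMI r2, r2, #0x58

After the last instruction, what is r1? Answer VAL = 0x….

VAL = 0xb9

[0] flags=0010 → (cmp)
[1] flags=0010 VC?T → r0=0x41
[2] flags=0010 GT?T → r1=0xa2
[3] flags=0010 VC?T → r1=0xb9
[4] flags=0011 → (cmp)
[5] flags=0011 VS?T → r3=0xc4
[6] flags=0011 CC?F → skip
[7] flags=0011 GT?F → skip
[8] flags=0000 → (cmp)
[9] flags=0000 HI?F → skip
[10] flags=0000 CS?F → skip
[11] flags=0000 MI?F → skip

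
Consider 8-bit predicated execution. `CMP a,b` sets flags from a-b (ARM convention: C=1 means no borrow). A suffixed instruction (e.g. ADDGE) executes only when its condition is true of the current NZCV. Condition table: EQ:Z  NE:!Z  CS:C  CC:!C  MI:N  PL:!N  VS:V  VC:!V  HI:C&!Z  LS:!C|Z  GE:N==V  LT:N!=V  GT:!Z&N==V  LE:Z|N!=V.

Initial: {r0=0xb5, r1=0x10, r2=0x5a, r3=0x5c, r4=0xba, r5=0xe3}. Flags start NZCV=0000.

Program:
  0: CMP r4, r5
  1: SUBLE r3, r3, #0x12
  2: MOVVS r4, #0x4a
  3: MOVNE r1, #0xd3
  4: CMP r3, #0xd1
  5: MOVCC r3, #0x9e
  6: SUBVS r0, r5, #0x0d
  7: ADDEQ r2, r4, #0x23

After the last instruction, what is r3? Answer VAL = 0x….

VAL = 0x9e

0: ✓ CMP  NZCV=1000
1: ✓ SUBLE  r3←0x4a
2: · MOVVS
3: ✓ MOVNE  r1←0xd3
4: ✓ CMP  NZCV=0000
5: ✓ MOVCC  r3←0x9e
6: · SUBVS
7: · ADDEQ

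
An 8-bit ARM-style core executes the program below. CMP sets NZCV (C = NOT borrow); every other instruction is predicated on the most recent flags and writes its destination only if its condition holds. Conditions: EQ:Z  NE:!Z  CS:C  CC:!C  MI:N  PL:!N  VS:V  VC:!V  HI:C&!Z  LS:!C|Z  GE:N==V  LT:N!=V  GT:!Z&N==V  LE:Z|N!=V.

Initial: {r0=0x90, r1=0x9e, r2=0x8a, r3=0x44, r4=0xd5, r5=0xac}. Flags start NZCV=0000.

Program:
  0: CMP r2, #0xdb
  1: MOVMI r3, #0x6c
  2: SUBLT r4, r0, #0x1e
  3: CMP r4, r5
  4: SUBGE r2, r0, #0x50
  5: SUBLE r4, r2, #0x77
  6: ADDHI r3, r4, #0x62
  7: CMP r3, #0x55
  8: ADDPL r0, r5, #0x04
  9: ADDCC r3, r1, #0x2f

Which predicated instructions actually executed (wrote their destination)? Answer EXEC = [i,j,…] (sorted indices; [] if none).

0: ✓ CMP  NZCV=1000
1: ✓ MOVMI  r3←0x6c
2: ✓ SUBLT  r4←0x72
3: ✓ CMP  NZCV=1001
4: ✓ SUBGE  r2←0x40
5: · SUBLE
6: · ADDHI
7: ✓ CMP  NZCV=0010
8: ✓ ADDPL  r0←0xb0
9: · ADDCC

EXEC = [1,2,4,8]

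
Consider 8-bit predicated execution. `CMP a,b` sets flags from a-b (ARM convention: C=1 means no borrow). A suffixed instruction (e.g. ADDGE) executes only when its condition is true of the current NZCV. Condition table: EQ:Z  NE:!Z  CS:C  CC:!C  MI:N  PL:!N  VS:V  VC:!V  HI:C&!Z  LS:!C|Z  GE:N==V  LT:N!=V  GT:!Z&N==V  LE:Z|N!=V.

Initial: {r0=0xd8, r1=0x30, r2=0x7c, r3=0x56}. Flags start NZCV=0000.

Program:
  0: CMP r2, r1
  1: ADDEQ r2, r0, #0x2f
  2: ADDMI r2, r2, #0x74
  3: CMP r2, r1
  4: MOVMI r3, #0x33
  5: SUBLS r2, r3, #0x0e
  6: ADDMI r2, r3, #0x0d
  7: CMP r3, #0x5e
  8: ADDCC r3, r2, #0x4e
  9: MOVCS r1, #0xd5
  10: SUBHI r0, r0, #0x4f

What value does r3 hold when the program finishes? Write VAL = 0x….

VAL = 0xca

[0] flags=0010 → (cmp)
[1] flags=0010 EQ?F → skip
[2] flags=0010 MI?F → skip
[3] flags=0010 → (cmp)
[4] flags=0010 MI?F → skip
[5] flags=0010 LS?F → skip
[6] flags=0010 MI?F → skip
[7] flags=1000 → (cmp)
[8] flags=1000 CC?T → r3=0xca
[9] flags=1000 CS?F → skip
[10] flags=1000 HI?F → skip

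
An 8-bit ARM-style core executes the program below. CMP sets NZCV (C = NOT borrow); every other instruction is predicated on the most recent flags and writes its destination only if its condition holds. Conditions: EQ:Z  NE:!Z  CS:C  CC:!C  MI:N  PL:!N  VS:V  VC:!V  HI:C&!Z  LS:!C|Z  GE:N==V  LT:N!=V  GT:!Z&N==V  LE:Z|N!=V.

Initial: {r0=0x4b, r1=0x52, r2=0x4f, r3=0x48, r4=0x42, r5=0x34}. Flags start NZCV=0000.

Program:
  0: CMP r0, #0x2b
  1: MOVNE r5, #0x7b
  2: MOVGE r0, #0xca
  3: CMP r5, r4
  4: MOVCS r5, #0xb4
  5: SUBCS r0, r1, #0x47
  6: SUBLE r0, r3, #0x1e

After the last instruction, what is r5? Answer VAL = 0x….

[0] flags=0010 → (cmp)
[1] flags=0010 NE?T → r5=0x7b
[2] flags=0010 GE?T → r0=0xca
[3] flags=0010 → (cmp)
[4] flags=0010 CS?T → r5=0xb4
[5] flags=0010 CS?T → r0=0x0b
[6] flags=0010 LE?F → skip

VAL = 0xb4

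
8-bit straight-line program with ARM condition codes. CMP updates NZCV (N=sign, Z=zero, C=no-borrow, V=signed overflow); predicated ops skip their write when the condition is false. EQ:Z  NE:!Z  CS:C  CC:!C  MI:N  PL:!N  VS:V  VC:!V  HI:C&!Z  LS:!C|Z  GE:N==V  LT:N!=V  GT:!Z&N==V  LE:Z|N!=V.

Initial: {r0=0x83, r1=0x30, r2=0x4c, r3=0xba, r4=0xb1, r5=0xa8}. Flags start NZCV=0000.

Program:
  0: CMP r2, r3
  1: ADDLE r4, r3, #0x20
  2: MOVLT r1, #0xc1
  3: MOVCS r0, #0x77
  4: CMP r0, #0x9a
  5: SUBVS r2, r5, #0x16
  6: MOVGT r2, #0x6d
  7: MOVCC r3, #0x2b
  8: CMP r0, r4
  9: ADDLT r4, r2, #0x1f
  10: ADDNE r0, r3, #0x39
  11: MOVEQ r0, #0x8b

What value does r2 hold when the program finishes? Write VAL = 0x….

[0] flags=1001 → (cmp)
[1] flags=1001 LE?F → skip
[2] flags=1001 LT?F → skip
[3] flags=1001 CS?F → skip
[4] flags=1000 → (cmp)
[5] flags=1000 VS?F → skip
[6] flags=1000 GT?F → skip
[7] flags=1000 CC?T → r3=0x2b
[8] flags=1000 → (cmp)
[9] flags=1000 LT?T → r4=0x6b
[10] flags=1000 NE?T → r0=0x64
[11] flags=1000 EQ?F → skip

VAL = 0x4c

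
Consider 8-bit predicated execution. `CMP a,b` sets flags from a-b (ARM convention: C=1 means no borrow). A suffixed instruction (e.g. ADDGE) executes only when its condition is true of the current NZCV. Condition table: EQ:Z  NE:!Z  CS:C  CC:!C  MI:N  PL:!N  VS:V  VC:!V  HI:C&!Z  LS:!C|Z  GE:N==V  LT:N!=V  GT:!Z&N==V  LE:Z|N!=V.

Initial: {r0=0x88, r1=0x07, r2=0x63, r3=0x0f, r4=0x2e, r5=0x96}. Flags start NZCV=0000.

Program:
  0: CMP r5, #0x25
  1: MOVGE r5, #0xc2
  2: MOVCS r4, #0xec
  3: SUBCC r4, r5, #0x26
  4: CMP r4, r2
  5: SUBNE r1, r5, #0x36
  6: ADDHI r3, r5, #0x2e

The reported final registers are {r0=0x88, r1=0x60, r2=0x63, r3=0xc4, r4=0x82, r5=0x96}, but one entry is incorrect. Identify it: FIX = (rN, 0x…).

FIX = (r4, 0xec)

0: ✓ CMP  NZCV=0011
1: · MOVGE
2: ✓ MOVCS  r4←0xec
3: · SUBCC
4: ✓ CMP  NZCV=1010
5: ✓ SUBNE  r1←0x60
6: ✓ ADDHI  r3←0xc4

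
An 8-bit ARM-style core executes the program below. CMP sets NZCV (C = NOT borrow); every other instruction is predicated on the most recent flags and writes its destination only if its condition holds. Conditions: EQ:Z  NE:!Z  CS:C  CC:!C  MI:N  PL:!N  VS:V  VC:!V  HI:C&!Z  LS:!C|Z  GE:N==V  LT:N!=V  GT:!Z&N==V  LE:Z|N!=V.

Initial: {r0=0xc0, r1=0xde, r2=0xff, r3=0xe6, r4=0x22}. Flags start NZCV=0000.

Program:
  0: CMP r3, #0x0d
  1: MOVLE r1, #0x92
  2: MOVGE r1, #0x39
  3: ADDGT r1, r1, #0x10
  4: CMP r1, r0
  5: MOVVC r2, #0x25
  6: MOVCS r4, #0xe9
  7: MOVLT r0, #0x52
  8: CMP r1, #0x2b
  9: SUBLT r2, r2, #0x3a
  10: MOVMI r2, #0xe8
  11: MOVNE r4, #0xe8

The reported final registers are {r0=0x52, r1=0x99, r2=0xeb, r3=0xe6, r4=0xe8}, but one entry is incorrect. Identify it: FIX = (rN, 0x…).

0: ✓ CMP  NZCV=1010
1: ✓ MOVLE  r1←0x92
2: · MOVGE
3: · ADDGT
4: ✓ CMP  NZCV=1000
5: ✓ MOVVC  r2←0x25
6: · MOVCS
7: ✓ MOVLT  r0←0x52
8: ✓ CMP  NZCV=0011
9: ✓ SUBLT  r2←0xeb
10: · MOVMI
11: ✓ MOVNE  r4←0xe8

FIX = (r1, 0x92)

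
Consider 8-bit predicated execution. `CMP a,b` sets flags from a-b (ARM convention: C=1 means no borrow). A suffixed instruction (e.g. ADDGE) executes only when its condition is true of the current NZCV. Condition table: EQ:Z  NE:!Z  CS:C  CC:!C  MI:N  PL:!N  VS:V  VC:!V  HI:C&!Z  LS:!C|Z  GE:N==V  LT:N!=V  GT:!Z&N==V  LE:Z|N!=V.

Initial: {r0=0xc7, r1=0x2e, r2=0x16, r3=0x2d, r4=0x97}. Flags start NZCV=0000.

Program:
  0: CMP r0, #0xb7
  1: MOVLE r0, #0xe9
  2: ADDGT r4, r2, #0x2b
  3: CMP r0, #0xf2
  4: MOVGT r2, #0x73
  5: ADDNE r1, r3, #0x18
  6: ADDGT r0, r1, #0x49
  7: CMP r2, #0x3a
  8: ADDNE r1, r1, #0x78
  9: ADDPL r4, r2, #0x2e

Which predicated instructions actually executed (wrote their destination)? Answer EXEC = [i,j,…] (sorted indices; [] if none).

[0] flags=0010 → (cmp)
[1] flags=0010 LE?F → skip
[2] flags=0010 GT?T → r4=0x41
[3] flags=1000 → (cmp)
[4] flags=1000 GT?F → skip
[5] flags=1000 NE?T → r1=0x45
[6] flags=1000 GT?F → skip
[7] flags=1000 → (cmp)
[8] flags=1000 NE?T → r1=0xbd
[9] flags=1000 PL?F → skip

EXEC = [2,5,8]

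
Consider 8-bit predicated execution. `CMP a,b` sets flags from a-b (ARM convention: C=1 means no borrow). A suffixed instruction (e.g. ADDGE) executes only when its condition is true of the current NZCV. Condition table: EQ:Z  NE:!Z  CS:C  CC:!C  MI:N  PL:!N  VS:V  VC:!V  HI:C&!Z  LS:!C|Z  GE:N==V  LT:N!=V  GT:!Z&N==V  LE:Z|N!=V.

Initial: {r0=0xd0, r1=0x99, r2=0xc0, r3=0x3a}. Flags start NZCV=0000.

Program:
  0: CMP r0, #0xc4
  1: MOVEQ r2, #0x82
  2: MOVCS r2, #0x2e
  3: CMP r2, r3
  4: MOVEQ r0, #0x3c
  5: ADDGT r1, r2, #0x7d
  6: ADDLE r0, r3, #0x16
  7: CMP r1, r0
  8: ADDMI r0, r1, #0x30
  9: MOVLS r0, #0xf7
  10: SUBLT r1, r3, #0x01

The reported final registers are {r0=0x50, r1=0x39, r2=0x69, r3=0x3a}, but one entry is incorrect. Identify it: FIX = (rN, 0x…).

[0] flags=0010 → (cmp)
[1] flags=0010 EQ?F → skip
[2] flags=0010 CS?T → r2=0x2e
[3] flags=1000 → (cmp)
[4] flags=1000 EQ?F → skip
[5] flags=1000 GT?F → skip
[6] flags=1000 LE?T → r0=0x50
[7] flags=0011 → (cmp)
[8] flags=0011 MI?F → skip
[9] flags=0011 LS?F → skip
[10] flags=0011 LT?T → r1=0x39

FIX = (r2, 0x2e)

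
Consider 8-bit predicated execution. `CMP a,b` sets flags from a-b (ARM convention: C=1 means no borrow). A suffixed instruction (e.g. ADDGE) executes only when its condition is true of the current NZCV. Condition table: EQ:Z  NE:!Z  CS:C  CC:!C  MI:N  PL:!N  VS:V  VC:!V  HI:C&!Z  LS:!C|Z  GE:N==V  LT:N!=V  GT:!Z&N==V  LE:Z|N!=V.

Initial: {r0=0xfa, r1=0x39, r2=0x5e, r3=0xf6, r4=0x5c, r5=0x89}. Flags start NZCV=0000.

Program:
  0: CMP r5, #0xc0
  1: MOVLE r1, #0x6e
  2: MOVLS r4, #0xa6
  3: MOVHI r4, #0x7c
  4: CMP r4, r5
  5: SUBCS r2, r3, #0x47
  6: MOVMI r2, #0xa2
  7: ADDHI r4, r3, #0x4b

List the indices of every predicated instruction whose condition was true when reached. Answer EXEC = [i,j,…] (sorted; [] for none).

EXEC = [1,2,5,7]

0: ✓ CMP  NZCV=1000
1: ✓ MOVLE  r1←0x6e
2: ✓ MOVLS  r4←0xa6
3: · MOVHI
4: ✓ CMP  NZCV=0010
5: ✓ SUBCS  r2←0xaf
6: · MOVMI
7: ✓ ADDHI  r4←0x41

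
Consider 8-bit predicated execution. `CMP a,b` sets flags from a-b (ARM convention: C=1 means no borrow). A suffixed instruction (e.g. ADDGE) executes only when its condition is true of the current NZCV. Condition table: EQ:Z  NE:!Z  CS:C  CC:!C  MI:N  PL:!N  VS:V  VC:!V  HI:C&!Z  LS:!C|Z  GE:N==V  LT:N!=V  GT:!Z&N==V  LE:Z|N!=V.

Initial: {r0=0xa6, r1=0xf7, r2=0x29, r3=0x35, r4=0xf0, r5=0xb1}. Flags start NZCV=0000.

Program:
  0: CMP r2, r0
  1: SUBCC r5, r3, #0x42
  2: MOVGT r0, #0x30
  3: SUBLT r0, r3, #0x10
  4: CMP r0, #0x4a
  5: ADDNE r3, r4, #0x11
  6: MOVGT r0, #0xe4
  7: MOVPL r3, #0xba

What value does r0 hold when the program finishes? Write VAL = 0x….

0: ✓ CMP  NZCV=1001
1: ✓ SUBCC  r5←0xf3
2: ✓ MOVGT  r0←0x30
3: · SUBLT
4: ✓ CMP  NZCV=1000
5: ✓ ADDNE  r3←0x01
6: · MOVGT
7: · MOVPL

VAL = 0x30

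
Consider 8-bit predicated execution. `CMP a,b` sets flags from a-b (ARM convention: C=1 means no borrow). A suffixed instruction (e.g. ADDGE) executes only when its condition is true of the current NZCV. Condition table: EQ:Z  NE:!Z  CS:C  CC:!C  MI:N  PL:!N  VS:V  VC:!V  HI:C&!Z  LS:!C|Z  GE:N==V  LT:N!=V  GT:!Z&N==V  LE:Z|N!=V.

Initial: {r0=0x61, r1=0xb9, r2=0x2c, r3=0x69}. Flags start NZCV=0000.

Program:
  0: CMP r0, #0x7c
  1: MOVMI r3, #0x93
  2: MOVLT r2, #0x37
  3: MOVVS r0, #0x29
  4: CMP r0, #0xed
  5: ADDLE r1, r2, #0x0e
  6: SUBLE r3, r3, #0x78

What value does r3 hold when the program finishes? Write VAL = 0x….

[0] flags=1000 → (cmp)
[1] flags=1000 MI?T → r3=0x93
[2] flags=1000 LT?T → r2=0x37
[3] flags=1000 VS?F → skip
[4] flags=0000 → (cmp)
[5] flags=0000 LE?F → skip
[6] flags=0000 LE?F → skip

VAL = 0x93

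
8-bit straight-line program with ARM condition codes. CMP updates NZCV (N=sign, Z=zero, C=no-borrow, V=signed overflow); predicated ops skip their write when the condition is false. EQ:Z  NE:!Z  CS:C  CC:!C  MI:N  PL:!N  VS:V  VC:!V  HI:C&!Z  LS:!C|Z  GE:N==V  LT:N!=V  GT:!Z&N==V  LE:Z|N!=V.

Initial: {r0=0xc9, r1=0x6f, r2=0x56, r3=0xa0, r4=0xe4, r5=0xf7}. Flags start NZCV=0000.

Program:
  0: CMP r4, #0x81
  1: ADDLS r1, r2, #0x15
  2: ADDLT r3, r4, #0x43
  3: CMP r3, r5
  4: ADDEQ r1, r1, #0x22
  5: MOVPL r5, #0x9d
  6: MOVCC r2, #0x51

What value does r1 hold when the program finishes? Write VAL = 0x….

VAL = 0x6f

0: ✓ CMP  NZCV=0010
1: · ADDLS
2: · ADDLT
3: ✓ CMP  NZCV=1000
4: · ADDEQ
5: · MOVPL
6: ✓ MOVCC  r2←0x51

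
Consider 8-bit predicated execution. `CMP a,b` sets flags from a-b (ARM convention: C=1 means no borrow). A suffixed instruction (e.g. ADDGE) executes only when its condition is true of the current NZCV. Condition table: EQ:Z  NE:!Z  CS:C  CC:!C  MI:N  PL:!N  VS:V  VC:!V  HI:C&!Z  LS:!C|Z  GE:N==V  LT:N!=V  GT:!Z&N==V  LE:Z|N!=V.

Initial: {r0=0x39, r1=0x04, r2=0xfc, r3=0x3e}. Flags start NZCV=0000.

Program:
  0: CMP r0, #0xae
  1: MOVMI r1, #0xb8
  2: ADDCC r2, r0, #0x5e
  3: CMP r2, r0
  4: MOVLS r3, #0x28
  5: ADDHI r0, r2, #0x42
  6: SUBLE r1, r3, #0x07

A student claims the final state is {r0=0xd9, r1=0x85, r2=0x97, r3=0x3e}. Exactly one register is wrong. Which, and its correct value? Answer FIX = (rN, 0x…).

0: ✓ CMP  NZCV=1001
1: ✓ MOVMI  r1←0xb8
2: ✓ ADDCC  r2←0x97
3: ✓ CMP  NZCV=0011
4: · MOVLS
5: ✓ ADDHI  r0←0xd9
6: ✓ SUBLE  r1←0x37

FIX = (r1, 0x37)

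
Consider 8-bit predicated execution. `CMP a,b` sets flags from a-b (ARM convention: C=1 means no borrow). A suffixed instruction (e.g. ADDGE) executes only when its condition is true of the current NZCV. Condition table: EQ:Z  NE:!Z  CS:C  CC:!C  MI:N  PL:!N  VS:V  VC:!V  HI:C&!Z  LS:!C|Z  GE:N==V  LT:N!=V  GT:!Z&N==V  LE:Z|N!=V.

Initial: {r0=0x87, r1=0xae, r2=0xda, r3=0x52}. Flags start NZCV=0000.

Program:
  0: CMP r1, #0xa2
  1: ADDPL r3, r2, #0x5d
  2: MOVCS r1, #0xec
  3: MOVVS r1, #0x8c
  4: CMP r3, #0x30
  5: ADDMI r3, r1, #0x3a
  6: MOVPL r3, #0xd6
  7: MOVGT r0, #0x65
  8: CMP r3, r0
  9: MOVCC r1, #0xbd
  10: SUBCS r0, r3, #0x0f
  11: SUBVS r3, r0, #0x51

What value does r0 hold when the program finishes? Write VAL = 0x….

[0] flags=0010 → (cmp)
[1] flags=0010 PL?T → r3=0x37
[2] flags=0010 CS?T → r1=0xec
[3] flags=0010 VS?F → skip
[4] flags=0010 → (cmp)
[5] flags=0010 MI?F → skip
[6] flags=0010 PL?T → r3=0xd6
[7] flags=0010 GT?T → r0=0x65
[8] flags=0011 → (cmp)
[9] flags=0011 CC?F → skip
[10] flags=0011 CS?T → r0=0xc7
[11] flags=0011 VS?T → r3=0x76

VAL = 0xc7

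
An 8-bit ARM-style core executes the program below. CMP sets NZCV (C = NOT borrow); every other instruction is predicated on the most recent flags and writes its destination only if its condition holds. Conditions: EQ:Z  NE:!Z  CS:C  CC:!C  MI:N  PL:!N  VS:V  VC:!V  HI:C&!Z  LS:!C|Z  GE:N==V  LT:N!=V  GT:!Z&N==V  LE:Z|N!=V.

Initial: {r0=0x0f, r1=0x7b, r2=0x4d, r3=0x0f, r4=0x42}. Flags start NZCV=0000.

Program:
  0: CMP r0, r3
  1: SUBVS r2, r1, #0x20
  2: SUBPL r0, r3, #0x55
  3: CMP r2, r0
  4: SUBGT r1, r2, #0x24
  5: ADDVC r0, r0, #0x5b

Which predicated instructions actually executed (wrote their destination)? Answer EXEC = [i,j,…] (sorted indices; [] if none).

EXEC = [2,4]

[0] flags=0110 → (cmp)
[1] flags=0110 VS?F → skip
[2] flags=0110 PL?T → r0=0xba
[3] flags=1001 → (cmp)
[4] flags=1001 GT?T → r1=0x29
[5] flags=1001 VC?F → skip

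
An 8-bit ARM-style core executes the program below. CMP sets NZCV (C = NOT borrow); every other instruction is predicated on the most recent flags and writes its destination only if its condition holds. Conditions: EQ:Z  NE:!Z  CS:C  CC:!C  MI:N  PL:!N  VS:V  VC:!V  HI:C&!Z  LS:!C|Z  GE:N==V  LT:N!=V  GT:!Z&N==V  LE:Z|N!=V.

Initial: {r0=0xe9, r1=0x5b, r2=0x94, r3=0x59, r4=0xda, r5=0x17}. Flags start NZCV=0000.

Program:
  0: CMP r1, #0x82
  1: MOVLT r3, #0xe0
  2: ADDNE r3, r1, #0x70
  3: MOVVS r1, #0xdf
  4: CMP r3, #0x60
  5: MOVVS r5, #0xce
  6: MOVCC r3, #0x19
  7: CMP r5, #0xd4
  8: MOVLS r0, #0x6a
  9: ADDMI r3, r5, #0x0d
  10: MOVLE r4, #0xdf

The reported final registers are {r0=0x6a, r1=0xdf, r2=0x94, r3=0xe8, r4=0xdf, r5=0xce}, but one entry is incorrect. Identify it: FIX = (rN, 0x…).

FIX = (r3, 0xdb)

[0] flags=1001 → (cmp)
[1] flags=1001 LT?F → skip
[2] flags=1001 NE?T → r3=0xcb
[3] flags=1001 VS?T → r1=0xdf
[4] flags=0011 → (cmp)
[5] flags=0011 VS?T → r5=0xce
[6] flags=0011 CC?F → skip
[7] flags=1000 → (cmp)
[8] flags=1000 LS?T → r0=0x6a
[9] flags=1000 MI?T → r3=0xdb
[10] flags=1000 LE?T → r4=0xdf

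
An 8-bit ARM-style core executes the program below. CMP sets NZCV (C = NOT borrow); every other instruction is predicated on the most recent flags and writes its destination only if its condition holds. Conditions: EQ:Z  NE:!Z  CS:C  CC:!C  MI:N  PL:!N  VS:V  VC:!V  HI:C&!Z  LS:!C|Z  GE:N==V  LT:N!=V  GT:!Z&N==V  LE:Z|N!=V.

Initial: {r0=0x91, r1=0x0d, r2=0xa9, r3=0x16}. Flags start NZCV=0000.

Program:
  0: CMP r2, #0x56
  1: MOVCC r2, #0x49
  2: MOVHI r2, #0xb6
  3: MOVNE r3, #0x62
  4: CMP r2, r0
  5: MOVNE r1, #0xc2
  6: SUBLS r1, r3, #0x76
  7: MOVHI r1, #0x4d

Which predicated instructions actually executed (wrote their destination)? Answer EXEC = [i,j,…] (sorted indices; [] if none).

EXEC = [2,3,5,7]

0: ✓ CMP  NZCV=0011
1: · MOVCC
2: ✓ MOVHI  r2←0xb6
3: ✓ MOVNE  r3←0x62
4: ✓ CMP  NZCV=0010
5: ✓ MOVNE  r1←0xc2
6: · SUBLS
7: ✓ MOVHI  r1←0x4d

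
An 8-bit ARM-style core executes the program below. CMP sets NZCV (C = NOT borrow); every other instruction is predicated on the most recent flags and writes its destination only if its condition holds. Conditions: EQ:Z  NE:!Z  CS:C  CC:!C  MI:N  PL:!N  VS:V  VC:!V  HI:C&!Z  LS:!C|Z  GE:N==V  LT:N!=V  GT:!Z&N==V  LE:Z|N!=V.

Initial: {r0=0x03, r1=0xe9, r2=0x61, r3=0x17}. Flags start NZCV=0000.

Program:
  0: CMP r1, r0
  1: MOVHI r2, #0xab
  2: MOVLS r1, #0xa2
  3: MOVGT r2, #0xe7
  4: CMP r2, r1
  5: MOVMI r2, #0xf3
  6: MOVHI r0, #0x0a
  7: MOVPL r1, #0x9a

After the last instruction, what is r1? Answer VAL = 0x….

VAL = 0xe9

[0] flags=1010 → (cmp)
[1] flags=1010 HI?T → r2=0xab
[2] flags=1010 LS?F → skip
[3] flags=1010 GT?F → skip
[4] flags=1000 → (cmp)
[5] flags=1000 MI?T → r2=0xf3
[6] flags=1000 HI?F → skip
[7] flags=1000 PL?F → skip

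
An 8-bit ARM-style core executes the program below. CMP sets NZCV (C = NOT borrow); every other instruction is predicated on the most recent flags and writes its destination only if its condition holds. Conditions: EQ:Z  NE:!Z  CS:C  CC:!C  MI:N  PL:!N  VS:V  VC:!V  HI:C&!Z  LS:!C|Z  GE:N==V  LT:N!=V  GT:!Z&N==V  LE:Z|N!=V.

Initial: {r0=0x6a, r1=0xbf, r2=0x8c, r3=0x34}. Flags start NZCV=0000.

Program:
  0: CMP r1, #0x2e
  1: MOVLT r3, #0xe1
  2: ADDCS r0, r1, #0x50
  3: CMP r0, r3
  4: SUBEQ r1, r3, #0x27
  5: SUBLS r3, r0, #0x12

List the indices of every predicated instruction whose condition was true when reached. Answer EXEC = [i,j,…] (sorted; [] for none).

0: ✓ CMP  NZCV=1010
1: ✓ MOVLT  r3←0xe1
2: ✓ ADDCS  r0←0x0f
3: ✓ CMP  NZCV=0000
4: · SUBEQ
5: ✓ SUBLS  r3←0xfd

EXEC = [1,2,5]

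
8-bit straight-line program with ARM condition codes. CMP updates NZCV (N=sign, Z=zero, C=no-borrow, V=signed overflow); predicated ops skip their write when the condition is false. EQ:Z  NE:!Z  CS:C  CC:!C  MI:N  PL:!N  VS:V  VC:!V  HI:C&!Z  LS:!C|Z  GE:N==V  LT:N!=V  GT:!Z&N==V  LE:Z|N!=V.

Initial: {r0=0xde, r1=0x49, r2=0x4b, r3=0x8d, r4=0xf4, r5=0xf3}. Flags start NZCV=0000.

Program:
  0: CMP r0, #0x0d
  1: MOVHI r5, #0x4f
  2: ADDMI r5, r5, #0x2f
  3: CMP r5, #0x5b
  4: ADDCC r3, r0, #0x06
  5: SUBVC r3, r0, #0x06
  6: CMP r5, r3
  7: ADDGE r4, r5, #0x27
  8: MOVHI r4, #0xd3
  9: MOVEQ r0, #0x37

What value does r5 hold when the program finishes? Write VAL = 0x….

VAL = 0x7e

0: ✓ CMP  NZCV=1010
1: ✓ MOVHI  r5←0x4f
2: ✓ ADDMI  r5←0x7e
3: ✓ CMP  NZCV=0010
4: · ADDCC
5: ✓ SUBVC  r3←0xd8
6: ✓ CMP  NZCV=1001
7: ✓ ADDGE  r4←0xa5
8: · MOVHI
9: · MOVEQ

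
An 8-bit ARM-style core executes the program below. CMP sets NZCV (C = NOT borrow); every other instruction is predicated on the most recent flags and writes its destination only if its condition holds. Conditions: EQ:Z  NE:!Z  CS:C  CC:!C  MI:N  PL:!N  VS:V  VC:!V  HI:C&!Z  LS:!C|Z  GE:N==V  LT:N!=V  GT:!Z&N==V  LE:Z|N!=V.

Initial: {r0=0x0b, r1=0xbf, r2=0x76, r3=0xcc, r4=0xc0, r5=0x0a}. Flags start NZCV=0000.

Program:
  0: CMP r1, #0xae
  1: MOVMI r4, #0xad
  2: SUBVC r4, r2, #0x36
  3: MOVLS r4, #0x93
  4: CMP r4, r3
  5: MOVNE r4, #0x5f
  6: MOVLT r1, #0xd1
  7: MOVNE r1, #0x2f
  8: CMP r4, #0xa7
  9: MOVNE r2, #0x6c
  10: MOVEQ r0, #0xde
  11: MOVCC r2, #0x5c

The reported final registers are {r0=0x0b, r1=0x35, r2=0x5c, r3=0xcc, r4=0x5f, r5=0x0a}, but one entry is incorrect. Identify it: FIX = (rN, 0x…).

[0] flags=0010 → (cmp)
[1] flags=0010 MI?F → skip
[2] flags=0010 VC?T → r4=0x40
[3] flags=0010 LS?F → skip
[4] flags=0000 → (cmp)
[5] flags=0000 NE?T → r4=0x5f
[6] flags=0000 LT?F → skip
[7] flags=0000 NE?T → r1=0x2f
[8] flags=1001 → (cmp)
[9] flags=1001 NE?T → r2=0x6c
[10] flags=1001 EQ?F → skip
[11] flags=1001 CC?T → r2=0x5c

FIX = (r1, 0x2f)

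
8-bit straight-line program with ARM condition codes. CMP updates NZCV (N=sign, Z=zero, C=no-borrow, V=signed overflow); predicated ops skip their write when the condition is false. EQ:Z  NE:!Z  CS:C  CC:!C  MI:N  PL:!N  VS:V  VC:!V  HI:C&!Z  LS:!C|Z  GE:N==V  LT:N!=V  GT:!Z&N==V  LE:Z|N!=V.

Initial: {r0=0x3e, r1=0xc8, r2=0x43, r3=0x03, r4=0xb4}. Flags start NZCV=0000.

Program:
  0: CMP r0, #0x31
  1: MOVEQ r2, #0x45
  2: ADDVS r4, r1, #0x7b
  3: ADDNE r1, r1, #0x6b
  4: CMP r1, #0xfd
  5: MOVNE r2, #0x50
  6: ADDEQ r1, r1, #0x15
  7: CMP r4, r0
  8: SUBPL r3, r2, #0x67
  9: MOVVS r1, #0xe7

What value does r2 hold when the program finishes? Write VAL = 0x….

VAL = 0x50

[0] flags=0010 → (cmp)
[1] flags=0010 EQ?F → skip
[2] flags=0010 VS?F → skip
[3] flags=0010 NE?T → r1=0x33
[4] flags=0000 → (cmp)
[5] flags=0000 NE?T → r2=0x50
[6] flags=0000 EQ?F → skip
[7] flags=0011 → (cmp)
[8] flags=0011 PL?T → r3=0xe9
[9] flags=0011 VS?T → r1=0xe7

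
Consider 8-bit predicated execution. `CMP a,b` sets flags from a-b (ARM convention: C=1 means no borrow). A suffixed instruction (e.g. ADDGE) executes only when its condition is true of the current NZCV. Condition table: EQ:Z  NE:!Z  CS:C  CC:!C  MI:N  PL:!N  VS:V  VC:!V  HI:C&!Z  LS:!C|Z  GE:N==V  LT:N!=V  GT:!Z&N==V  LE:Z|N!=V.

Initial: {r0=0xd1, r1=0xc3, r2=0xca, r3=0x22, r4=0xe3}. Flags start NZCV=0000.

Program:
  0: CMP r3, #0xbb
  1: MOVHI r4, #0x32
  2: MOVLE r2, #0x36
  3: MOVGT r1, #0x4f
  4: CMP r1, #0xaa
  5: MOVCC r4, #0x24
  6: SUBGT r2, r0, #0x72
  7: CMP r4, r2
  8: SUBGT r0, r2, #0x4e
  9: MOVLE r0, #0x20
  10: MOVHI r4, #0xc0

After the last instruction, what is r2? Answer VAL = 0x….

0: ✓ CMP  NZCV=0000
1: · MOVHI
2: · MOVLE
3: ✓ MOVGT  r1←0x4f
4: ✓ CMP  NZCV=1001
5: ✓ MOVCC  r4←0x24
6: ✓ SUBGT  r2←0x5f
7: ✓ CMP  NZCV=1000
8: · SUBGT
9: ✓ MOVLE  r0←0x20
10: · MOVHI

VAL = 0x5f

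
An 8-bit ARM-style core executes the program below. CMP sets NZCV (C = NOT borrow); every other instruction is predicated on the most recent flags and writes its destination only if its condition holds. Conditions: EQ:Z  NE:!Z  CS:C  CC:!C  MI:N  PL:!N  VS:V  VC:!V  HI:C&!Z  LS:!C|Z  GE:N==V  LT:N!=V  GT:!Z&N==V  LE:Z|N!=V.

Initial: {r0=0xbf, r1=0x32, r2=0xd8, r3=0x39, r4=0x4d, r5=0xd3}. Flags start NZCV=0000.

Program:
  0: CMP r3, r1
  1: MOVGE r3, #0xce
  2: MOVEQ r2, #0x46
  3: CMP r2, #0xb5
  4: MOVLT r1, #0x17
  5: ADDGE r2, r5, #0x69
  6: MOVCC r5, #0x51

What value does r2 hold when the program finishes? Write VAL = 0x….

VAL = 0x3c

0: ✓ CMP  NZCV=0010
1: ✓ MOVGE  r3←0xce
2: · MOVEQ
3: ✓ CMP  NZCV=0010
4: · MOVLT
5: ✓ ADDGE  r2←0x3c
6: · MOVCC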